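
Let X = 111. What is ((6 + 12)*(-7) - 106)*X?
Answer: -25752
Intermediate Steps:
((6 + 12)*(-7) - 106)*X = ((6 + 12)*(-7) - 106)*111 = (18*(-7) - 106)*111 = (-126 - 106)*111 = -232*111 = -25752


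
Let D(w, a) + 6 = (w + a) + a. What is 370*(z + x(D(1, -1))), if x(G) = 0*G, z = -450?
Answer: -166500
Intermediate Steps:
D(w, a) = -6 + w + 2*a (D(w, a) = -6 + ((w + a) + a) = -6 + ((a + w) + a) = -6 + (w + 2*a) = -6 + w + 2*a)
x(G) = 0
370*(z + x(D(1, -1))) = 370*(-450 + 0) = 370*(-450) = -166500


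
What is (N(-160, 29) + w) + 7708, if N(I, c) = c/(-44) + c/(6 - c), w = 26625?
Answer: 34743053/1012 ≈ 34331.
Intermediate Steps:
N(I, c) = -c/44 + c/(6 - c) (N(I, c) = c*(-1/44) + c/(6 - c) = -c/44 + c/(6 - c))
(N(-160, 29) + w) + 7708 = (-1*29*(38 + 29)/(-264 + 44*29) + 26625) + 7708 = (-1*29*67/(-264 + 1276) + 26625) + 7708 = (-1*29*67/1012 + 26625) + 7708 = (-1*29*1/1012*67 + 26625) + 7708 = (-1943/1012 + 26625) + 7708 = 26942557/1012 + 7708 = 34743053/1012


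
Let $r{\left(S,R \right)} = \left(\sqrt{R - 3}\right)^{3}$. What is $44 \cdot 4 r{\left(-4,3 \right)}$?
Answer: $0$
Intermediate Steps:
$r{\left(S,R \right)} = \left(-3 + R\right)^{\frac{3}{2}}$ ($r{\left(S,R \right)} = \left(\sqrt{-3 + R}\right)^{3} = \left(-3 + R\right)^{\frac{3}{2}}$)
$44 \cdot 4 r{\left(-4,3 \right)} = 44 \cdot 4 \left(-3 + 3\right)^{\frac{3}{2}} = 176 \cdot 0^{\frac{3}{2}} = 176 \cdot 0 = 0$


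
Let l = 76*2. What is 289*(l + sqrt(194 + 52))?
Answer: 43928 + 289*sqrt(246) ≈ 48461.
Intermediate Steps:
l = 152
289*(l + sqrt(194 + 52)) = 289*(152 + sqrt(194 + 52)) = 289*(152 + sqrt(246)) = 43928 + 289*sqrt(246)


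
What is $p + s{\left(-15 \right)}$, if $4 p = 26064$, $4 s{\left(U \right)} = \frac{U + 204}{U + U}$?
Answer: $\frac{260577}{40} \approx 6514.4$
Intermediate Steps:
$s{\left(U \right)} = \frac{204 + U}{8 U}$ ($s{\left(U \right)} = \frac{\left(U + 204\right) \frac{1}{U + U}}{4} = \frac{\left(204 + U\right) \frac{1}{2 U}}{4} = \frac{\frac{1}{2} \frac{1}{U} \left(204 + U\right)}{4} = \frac{204 + U}{8 U}$)
$p = 6516$ ($p = \frac{1}{4} \cdot 26064 = 6516$)
$p + s{\left(-15 \right)} = 6516 + \frac{204 - 15}{8 \left(-15\right)} = 6516 + \frac{1}{8} \left(- \frac{1}{15}\right) 189 = 6516 - \frac{63}{40} = \frac{260577}{40}$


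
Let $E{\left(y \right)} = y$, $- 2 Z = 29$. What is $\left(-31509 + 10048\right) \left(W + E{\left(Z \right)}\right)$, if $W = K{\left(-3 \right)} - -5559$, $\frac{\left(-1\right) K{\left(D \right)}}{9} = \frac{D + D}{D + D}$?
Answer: $- \frac{237594731}{2} \approx -1.188 \cdot 10^{8}$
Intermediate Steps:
$Z = - \frac{29}{2}$ ($Z = \left(- \frac{1}{2}\right) 29 = - \frac{29}{2} \approx -14.5$)
$K{\left(D \right)} = -9$ ($K{\left(D \right)} = - 9 \frac{D + D}{D + D} = - 9 \frac{2 D}{2 D} = - 9 \cdot 2 D \frac{1}{2 D} = \left(-9\right) 1 = -9$)
$W = 5550$ ($W = -9 - -5559 = -9 + 5559 = 5550$)
$\left(-31509 + 10048\right) \left(W + E{\left(Z \right)}\right) = \left(-31509 + 10048\right) \left(5550 - \frac{29}{2}\right) = \left(-21461\right) \frac{11071}{2} = - \frac{237594731}{2}$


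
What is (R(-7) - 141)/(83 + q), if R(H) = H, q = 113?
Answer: -37/49 ≈ -0.75510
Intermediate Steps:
(R(-7) - 141)/(83 + q) = (-7 - 141)/(83 + 113) = -148/196 = -148*1/196 = -37/49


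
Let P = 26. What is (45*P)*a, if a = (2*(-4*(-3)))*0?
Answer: 0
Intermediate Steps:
a = 0 (a = (2*12)*0 = 24*0 = 0)
(45*P)*a = (45*26)*0 = 1170*0 = 0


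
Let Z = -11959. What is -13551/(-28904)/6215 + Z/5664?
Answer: -268527299297/127183958880 ≈ -2.1113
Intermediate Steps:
-13551/(-28904)/6215 + Z/5664 = -13551/(-28904)/6215 - 11959/5664 = -13551*(-1/28904)*(1/6215) - 11959*1/5664 = (13551/28904)*(1/6215) - 11959/5664 = 13551/179638360 - 11959/5664 = -268527299297/127183958880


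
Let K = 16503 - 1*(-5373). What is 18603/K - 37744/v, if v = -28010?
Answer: 224459629/102124460 ≈ 2.1979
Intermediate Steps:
K = 21876 (K = 16503 + 5373 = 21876)
18603/K - 37744/v = 18603/21876 - 37744/(-28010) = 18603*(1/21876) - 37744*(-1/28010) = 6201/7292 + 18872/14005 = 224459629/102124460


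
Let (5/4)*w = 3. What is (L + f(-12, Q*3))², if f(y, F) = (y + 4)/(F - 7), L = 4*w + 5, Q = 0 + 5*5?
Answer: 1515361/7225 ≈ 209.74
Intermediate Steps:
Q = 25 (Q = 0 + 25 = 25)
w = 12/5 (w = (⅘)*3 = 12/5 ≈ 2.4000)
L = 73/5 (L = 4*(12/5) + 5 = 48/5 + 5 = 73/5 ≈ 14.600)
f(y, F) = (4 + y)/(-7 + F)
(L + f(-12, Q*3))² = (73/5 + (4 - 12)/(-7 + 25*3))² = (73/5 - 8/(-7 + 75))² = (73/5 - 8/68)² = (73/5 + (1/68)*(-8))² = (73/5 - 2/17)² = (1231/85)² = 1515361/7225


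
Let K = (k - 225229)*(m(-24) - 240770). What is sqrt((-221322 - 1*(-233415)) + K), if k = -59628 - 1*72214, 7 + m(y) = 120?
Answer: 486*sqrt(363815) ≈ 2.9314e+5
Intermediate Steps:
m(y) = 113 (m(y) = -7 + 120 = 113)
k = -131842 (k = -59628 - 72214 = -131842)
K = 85931635647 (K = (-131842 - 225229)*(113 - 240770) = -357071*(-240657) = 85931635647)
sqrt((-221322 - 1*(-233415)) + K) = sqrt((-221322 - 1*(-233415)) + 85931635647) = sqrt((-221322 + 233415) + 85931635647) = sqrt(12093 + 85931635647) = sqrt(85931647740) = 486*sqrt(363815)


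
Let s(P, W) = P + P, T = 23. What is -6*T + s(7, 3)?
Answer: -124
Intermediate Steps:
s(P, W) = 2*P
-6*T + s(7, 3) = -6*23 + 2*7 = -138 + 14 = -124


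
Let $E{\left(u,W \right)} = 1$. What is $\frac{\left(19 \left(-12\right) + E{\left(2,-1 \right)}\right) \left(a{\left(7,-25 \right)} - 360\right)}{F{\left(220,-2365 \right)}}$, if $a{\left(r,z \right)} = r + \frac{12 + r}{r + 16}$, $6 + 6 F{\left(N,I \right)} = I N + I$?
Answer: $- \frac{11032200}{12021433} \approx -0.91771$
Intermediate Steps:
$F{\left(N,I \right)} = -1 + \frac{I}{6} + \frac{I N}{6}$ ($F{\left(N,I \right)} = -1 + \frac{I N + I}{6} = -1 + \frac{I + I N}{6} = -1 + \left(\frac{I}{6} + \frac{I N}{6}\right) = -1 + \frac{I}{6} + \frac{I N}{6}$)
$a{\left(r,z \right)} = r + \frac{12 + r}{16 + r}$
$\frac{\left(19 \left(-12\right) + E{\left(2,-1 \right)}\right) \left(a{\left(7,-25 \right)} - 360\right)}{F{\left(220,-2365 \right)}} = \frac{\left(19 \left(-12\right) + 1\right) \left(\frac{12 + 7^{2} + 17 \cdot 7}{16 + 7} - 360\right)}{-1 + \frac{1}{6} \left(-2365\right) + \frac{1}{6} \left(-2365\right) 220} = \frac{\left(-228 + 1\right) \left(\frac{12 + 49 + 119}{23} - 360\right)}{-1 - \frac{2365}{6} - \frac{260150}{3}} = \frac{\left(-227\right) \left(\frac{1}{23} \cdot 180 - 360\right)}{- \frac{522671}{6}} = - 227 \left(\frac{180}{23} - 360\right) \left(- \frac{6}{522671}\right) = \left(-227\right) \left(- \frac{8100}{23}\right) \left(- \frac{6}{522671}\right) = \frac{1838700}{23} \left(- \frac{6}{522671}\right) = - \frac{11032200}{12021433}$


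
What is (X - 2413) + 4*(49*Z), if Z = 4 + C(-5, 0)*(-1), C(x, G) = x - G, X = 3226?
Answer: 2577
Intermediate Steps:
Z = 9 (Z = 4 + (-5 - 1*0)*(-1) = 4 + (-5 + 0)*(-1) = 4 - 5*(-1) = 4 + 5 = 9)
(X - 2413) + 4*(49*Z) = (3226 - 2413) + 4*(49*9) = 813 + 4*441 = 813 + 1764 = 2577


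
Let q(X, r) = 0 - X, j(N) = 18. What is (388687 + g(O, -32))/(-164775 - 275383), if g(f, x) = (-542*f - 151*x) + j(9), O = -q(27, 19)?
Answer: -378903/440158 ≈ -0.86083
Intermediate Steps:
q(X, r) = -X
O = 27 (O = -(-1)*27 = -1*(-27) = 27)
g(f, x) = 18 - 542*f - 151*x (g(f, x) = (-542*f - 151*x) + 18 = 18 - 542*f - 151*x)
(388687 + g(O, -32))/(-164775 - 275383) = (388687 + (18 - 542*27 - 151*(-32)))/(-164775 - 275383) = (388687 + (18 - 14634 + 4832))/(-440158) = (388687 - 9784)*(-1/440158) = 378903*(-1/440158) = -378903/440158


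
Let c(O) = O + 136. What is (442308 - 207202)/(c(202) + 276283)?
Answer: 538/633 ≈ 0.84992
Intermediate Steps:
c(O) = 136 + O
(442308 - 207202)/(c(202) + 276283) = (442308 - 207202)/((136 + 202) + 276283) = 235106/(338 + 276283) = 235106/276621 = 235106*(1/276621) = 538/633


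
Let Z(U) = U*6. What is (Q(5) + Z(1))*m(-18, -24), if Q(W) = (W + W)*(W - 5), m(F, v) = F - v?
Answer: 36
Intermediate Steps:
Z(U) = 6*U
Q(W) = 2*W*(-5 + W) (Q(W) = (2*W)*(-5 + W) = 2*W*(-5 + W))
(Q(5) + Z(1))*m(-18, -24) = (2*5*(-5 + 5) + 6*1)*(-18 - 1*(-24)) = (2*5*0 + 6)*(-18 + 24) = (0 + 6)*6 = 6*6 = 36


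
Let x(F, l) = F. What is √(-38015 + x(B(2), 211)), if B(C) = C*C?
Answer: I*√38011 ≈ 194.96*I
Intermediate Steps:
B(C) = C²
√(-38015 + x(B(2), 211)) = √(-38015 + 2²) = √(-38015 + 4) = √(-38011) = I*√38011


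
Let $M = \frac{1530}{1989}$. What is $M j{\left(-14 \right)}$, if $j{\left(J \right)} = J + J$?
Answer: $- \frac{280}{13} \approx -21.538$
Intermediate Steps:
$j{\left(J \right)} = 2 J$
$M = \frac{10}{13}$ ($M = 1530 \cdot \frac{1}{1989} = \frac{10}{13} \approx 0.76923$)
$M j{\left(-14 \right)} = \frac{10 \cdot 2 \left(-14\right)}{13} = \frac{10}{13} \left(-28\right) = - \frac{280}{13}$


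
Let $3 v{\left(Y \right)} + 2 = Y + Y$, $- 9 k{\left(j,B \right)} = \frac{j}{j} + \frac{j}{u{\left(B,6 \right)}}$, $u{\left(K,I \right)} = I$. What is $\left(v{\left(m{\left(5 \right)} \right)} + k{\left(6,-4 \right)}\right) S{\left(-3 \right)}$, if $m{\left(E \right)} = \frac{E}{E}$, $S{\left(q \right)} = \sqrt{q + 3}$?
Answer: $0$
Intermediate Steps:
$S{\left(q \right)} = \sqrt{3 + q}$
$k{\left(j,B \right)} = - \frac{1}{9} - \frac{j}{54}$ ($k{\left(j,B \right)} = - \frac{\frac{j}{j} + \frac{j}{6}}{9} = - \frac{1 + j \frac{1}{6}}{9} = - \frac{1 + \frac{j}{6}}{9} = - \frac{1}{9} - \frac{j}{54}$)
$m{\left(E \right)} = 1$
$v{\left(Y \right)} = - \frac{2}{3} + \frac{2 Y}{3}$ ($v{\left(Y \right)} = - \frac{2}{3} + \frac{Y + Y}{3} = - \frac{2}{3} + \frac{2 Y}{3}$)
$\left(v{\left(m{\left(5 \right)} \right)} + k{\left(6,-4 \right)}\right) S{\left(-3 \right)} = \left(\left(- \frac{2}{3} + \frac{2}{3} \cdot 1\right) - \frac{2}{9}\right) \sqrt{3 - 3} = \left(\left(- \frac{2}{3} + \frac{2}{3}\right) - \frac{2}{9}\right) \sqrt{0} = \left(0 - \frac{2}{9}\right) 0 = \left(- \frac{2}{9}\right) 0 = 0$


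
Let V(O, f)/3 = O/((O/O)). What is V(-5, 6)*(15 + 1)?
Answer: -240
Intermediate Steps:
V(O, f) = 3*O (V(O, f) = 3*(O/((O/O))) = 3*(O/1) = 3*(O*1) = 3*O)
V(-5, 6)*(15 + 1) = (3*(-5))*(15 + 1) = -15*16 = -240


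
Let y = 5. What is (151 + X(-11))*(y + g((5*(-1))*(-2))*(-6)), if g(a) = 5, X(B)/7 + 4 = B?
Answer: -1150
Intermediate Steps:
X(B) = -28 + 7*B
(151 + X(-11))*(y + g((5*(-1))*(-2))*(-6)) = (151 + (-28 + 7*(-11)))*(5 + 5*(-6)) = (151 + (-28 - 77))*(5 - 30) = (151 - 105)*(-25) = 46*(-25) = -1150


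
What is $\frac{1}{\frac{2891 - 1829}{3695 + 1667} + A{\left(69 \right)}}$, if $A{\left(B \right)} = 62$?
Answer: $\frac{2681}{166753} \approx 0.016078$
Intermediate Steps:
$\frac{1}{\frac{2891 - 1829}{3695 + 1667} + A{\left(69 \right)}} = \frac{1}{\frac{2891 - 1829}{3695 + 1667} + 62} = \frac{1}{\frac{1062}{5362} + 62} = \frac{1}{1062 \cdot \frac{1}{5362} + 62} = \frac{1}{\frac{531}{2681} + 62} = \frac{1}{\frac{166753}{2681}} = \frac{2681}{166753}$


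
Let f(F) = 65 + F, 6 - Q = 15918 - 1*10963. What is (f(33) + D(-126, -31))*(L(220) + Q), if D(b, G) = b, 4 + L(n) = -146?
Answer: 142772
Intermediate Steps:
L(n) = -150 (L(n) = -4 - 146 = -150)
Q = -4949 (Q = 6 - (15918 - 1*10963) = 6 - (15918 - 10963) = 6 - 1*4955 = 6 - 4955 = -4949)
(f(33) + D(-126, -31))*(L(220) + Q) = ((65 + 33) - 126)*(-150 - 4949) = (98 - 126)*(-5099) = -28*(-5099) = 142772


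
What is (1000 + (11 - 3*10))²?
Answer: 962361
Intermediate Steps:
(1000 + (11 - 3*10))² = (1000 + (11 - 30))² = (1000 - 19)² = 981² = 962361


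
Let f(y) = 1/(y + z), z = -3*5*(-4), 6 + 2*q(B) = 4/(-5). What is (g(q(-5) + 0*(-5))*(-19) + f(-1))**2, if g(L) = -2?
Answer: 5031049/3481 ≈ 1445.3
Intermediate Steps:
q(B) = -17/5 (q(B) = -3 + (4/(-5))/2 = -3 + (4*(-1/5))/2 = -3 + (1/2)*(-4/5) = -3 - 2/5 = -17/5)
z = 60 (z = -15*(-4) = 60)
f(y) = 1/(60 + y) (f(y) = 1/(y + 60) = 1/(60 + y))
(g(q(-5) + 0*(-5))*(-19) + f(-1))**2 = (-2*(-19) + 1/(60 - 1))**2 = (38 + 1/59)**2 = (2243/59)**2 = 5031049/3481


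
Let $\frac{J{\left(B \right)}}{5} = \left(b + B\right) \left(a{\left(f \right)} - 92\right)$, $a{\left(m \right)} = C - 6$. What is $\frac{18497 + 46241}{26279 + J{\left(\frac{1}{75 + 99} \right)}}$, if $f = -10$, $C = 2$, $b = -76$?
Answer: $\frac{1877402}{1819931} \approx 1.0316$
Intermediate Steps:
$a{\left(m \right)} = -4$ ($a{\left(m \right)} = 2 - 6 = -4$)
$J{\left(B \right)} = 36480 - 480 B$ ($J{\left(B \right)} = 5 \left(-76 + B\right) \left(-4 - 92\right) = 5 \left(-76 + B\right) \left(-96\right) = 5 \left(7296 - 96 B\right) = 36480 - 480 B$)
$\frac{18497 + 46241}{26279 + J{\left(\frac{1}{75 + 99} \right)}} = \frac{18497 + 46241}{26279 + \left(36480 - \frac{480}{75 + 99}\right)} = \frac{64738}{26279 + \left(36480 - \frac{480}{174}\right)} = \frac{64738}{26279 + \left(36480 - \frac{80}{29}\right)} = \frac{64738}{26279 + \frac{1057840}{29}} = \frac{64738}{\frac{1819931}{29}} = 64738 \cdot \frac{29}{1819931} = \frac{1877402}{1819931}$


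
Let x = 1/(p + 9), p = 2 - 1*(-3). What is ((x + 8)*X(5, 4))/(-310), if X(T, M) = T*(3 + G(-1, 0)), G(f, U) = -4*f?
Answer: -113/124 ≈ -0.91129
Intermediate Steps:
X(T, M) = 7*T (X(T, M) = T*(3 - 4*(-1)) = T*(3 + 4) = T*7 = 7*T)
p = 5 (p = 2 + 3 = 5)
x = 1/14 (x = 1/(5 + 9) = 1/14 ≈ 0.071429)
((x + 8)*X(5, 4))/(-310) = ((1/14 + 8)*(7*5))/(-310) = ((113/14)*35)*(-1/310) = (565/2)*(-1/310) = -113/124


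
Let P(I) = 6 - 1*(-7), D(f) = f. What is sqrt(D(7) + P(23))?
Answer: 2*sqrt(5) ≈ 4.4721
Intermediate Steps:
P(I) = 13 (P(I) = 6 + 7 = 13)
sqrt(D(7) + P(23)) = sqrt(7 + 13) = sqrt(20) = 2*sqrt(5)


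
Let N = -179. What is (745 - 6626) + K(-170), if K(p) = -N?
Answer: -5702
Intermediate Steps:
K(p) = 179 (K(p) = -1*(-179) = 179)
(745 - 6626) + K(-170) = (745 - 6626) + 179 = -5881 + 179 = -5702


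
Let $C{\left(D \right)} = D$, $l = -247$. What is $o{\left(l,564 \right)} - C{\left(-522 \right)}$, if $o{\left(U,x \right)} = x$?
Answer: $1086$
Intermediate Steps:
$o{\left(l,564 \right)} - C{\left(-522 \right)} = 564 - -522 = 564 + 522 = 1086$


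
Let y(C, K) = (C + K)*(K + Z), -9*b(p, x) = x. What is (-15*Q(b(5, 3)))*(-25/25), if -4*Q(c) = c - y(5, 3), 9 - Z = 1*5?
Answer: 845/4 ≈ 211.25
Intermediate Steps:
Z = 4 (Z = 9 - 5 = 4)
b(p, x) = -x/9
y(C, K) = (4 + K)*(C + K) (y(C, K) = (C + K)*(K + 4) = (C + K)*(4 + K) = (4 + K)*(C + K))
Q(c) = 14 - c/4 (Q(c) = -(c - (3**2 + 4*5 + 4*3 + 5*3))/4 = -(c - (9 + 20 + 12 + 15))/4 = -(c - 1*56)/4 = -(c - 56)/4 = -(-56 + c)/4 = 14 - c/4)
(-15*Q(b(5, 3)))*(-25/25) = (-15*(14 - (-1)*3/36))*(-25/25) = (-15*(14 - 1/4*(-1/3)))*(-25*1/25) = -15*(14 + 1/12)*(-1) = -15*169/12*(-1) = -845/4*(-1) = 845/4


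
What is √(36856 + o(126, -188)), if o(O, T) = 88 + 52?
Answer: 2*√9249 ≈ 192.34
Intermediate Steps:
o(O, T) = 140
√(36856 + o(126, -188)) = √(36856 + 140) = √36996 = 2*√9249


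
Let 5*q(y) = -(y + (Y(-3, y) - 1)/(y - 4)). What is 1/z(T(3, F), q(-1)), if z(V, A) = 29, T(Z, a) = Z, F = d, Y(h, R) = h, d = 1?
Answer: 1/29 ≈ 0.034483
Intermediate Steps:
F = 1
q(y) = -y/5 + 4/(5*(-4 + y)) (q(y) = (-(y + (-3 - 1)/(y - 4)))/5 = (-(y - 4/(-4 + y)))/5 = (-y + 4/(-4 + y))/5 = -y/5 + 4/(5*(-4 + y)))
1/z(T(3, F), q(-1)) = 1/29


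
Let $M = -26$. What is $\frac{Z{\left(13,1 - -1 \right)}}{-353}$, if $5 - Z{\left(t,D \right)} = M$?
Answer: $- \frac{31}{353} \approx -0.087819$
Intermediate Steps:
$Z{\left(t,D \right)} = 31$ ($Z{\left(t,D \right)} = 5 - -26 = 5 + 26 = 31$)
$\frac{Z{\left(13,1 - -1 \right)}}{-353} = \frac{31}{-353} = 31 \left(- \frac{1}{353}\right) = - \frac{31}{353}$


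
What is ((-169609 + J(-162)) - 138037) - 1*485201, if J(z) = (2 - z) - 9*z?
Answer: -791225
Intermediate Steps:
J(z) = 2 - 10*z
((-169609 + J(-162)) - 138037) - 1*485201 = ((-169609 + (2 - 10*(-162))) - 138037) - 1*485201 = ((-169609 + (2 + 1620)) - 138037) - 485201 = ((-169609 + 1622) - 138037) - 485201 = (-167987 - 138037) - 485201 = -306024 - 485201 = -791225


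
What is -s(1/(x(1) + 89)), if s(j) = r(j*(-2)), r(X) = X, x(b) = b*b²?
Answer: 1/45 ≈ 0.022222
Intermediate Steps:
x(b) = b³
s(j) = -2*j (s(j) = j*(-2) = -2*j)
-s(1/(x(1) + 89)) = -(-2)/(1³ + 89) = -(-2)/(1 + 89) = -(-2)/90 = -1*(-1/45) = 1/45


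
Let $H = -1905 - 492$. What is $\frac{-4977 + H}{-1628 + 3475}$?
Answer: $- \frac{7374}{1847} \approx -3.9924$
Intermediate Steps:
$H = -2397$ ($H = -1905 - 492 = -2397$)
$\frac{-4977 + H}{-1628 + 3475} = \frac{-4977 - 2397}{-1628 + 3475} = - \frac{7374}{1847}$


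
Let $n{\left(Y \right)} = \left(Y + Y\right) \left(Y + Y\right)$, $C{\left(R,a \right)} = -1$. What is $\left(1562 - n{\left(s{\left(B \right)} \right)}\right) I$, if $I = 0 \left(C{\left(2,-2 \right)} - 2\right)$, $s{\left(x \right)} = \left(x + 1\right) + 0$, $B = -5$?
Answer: $0$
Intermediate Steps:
$s{\left(x \right)} = 1 + x$ ($s{\left(x \right)} = \left(1 + x\right) + 0 = 1 + x$)
$n{\left(Y \right)} = 4 Y^{2}$ ($n{\left(Y \right)} = 2 Y 2 Y = 4 Y^{2}$)
$I = 0$ ($I = 0 \left(-1 - 2\right) = 0 \left(-3\right) = 0$)
$\left(1562 - n{\left(s{\left(B \right)} \right)}\right) I = \left(1562 - 4 \left(1 - 5\right)^{2}\right) 0 = \left(1562 - 4 \left(-4\right)^{2}\right) 0 = \left(1562 - 4 \cdot 16\right) 0 = \left(1562 - 64\right) 0 = 1498 \cdot 0 = 0$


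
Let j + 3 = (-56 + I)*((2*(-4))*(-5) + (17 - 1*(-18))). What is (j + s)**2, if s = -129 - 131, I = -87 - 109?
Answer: 367220569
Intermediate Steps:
I = -196
j = -18903 (j = -3 + (-56 - 196)*((2*(-4))*(-5) + (17 - 1*(-18))) = -3 - 252*(-8*(-5) + (17 + 18)) = -3 - 252*(40 + 35) = -3 - 252*75 = -3 - 18900 = -18903)
s = -260
(j + s)**2 = (-18903 - 260)**2 = (-19163)**2 = 367220569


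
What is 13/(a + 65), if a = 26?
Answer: ⅐ ≈ 0.14286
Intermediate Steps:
13/(a + 65) = 13/(26 + 65) = 13/91 = 13*(1/91) = ⅐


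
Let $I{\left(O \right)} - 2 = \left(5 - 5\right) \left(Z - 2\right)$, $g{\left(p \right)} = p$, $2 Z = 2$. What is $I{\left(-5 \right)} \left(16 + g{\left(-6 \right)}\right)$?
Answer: $20$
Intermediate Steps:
$Z = 1$ ($Z = \frac{1}{2} \cdot 2 = 1$)
$I{\left(O \right)} = 2$ ($I{\left(O \right)} = 2 + \left(5 - 5\right) \left(1 - 2\right) = 2 + 0 \left(-1\right) = 2 + 0 = 2$)
$I{\left(-5 \right)} \left(16 + g{\left(-6 \right)}\right) = 2 \left(16 - 6\right) = 2 \cdot 10 = 20$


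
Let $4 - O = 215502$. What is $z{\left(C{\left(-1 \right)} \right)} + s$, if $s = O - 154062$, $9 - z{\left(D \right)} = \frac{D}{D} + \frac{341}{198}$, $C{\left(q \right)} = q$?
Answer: $- \frac{6651967}{18} \approx -3.6955 \cdot 10^{5}$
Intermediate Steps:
$O = -215498$ ($O = 4 - 215502 = -215498$)
$z{\left(D \right)} = \frac{113}{18}$ ($z{\left(D \right)} = 9 - \left(\frac{D}{D} + \frac{341}{198}\right) = 9 - \left(1 + 341 \cdot \frac{1}{198}\right) = 9 - \left(1 + \frac{31}{18}\right) = 9 - \frac{49}{18} = \frac{113}{18}$)
$s = -369560$ ($s = -215498 - 154062 = -369560$)
$z{\left(C{\left(-1 \right)} \right)} + s = \frac{113}{18} - 369560 = - \frac{6651967}{18}$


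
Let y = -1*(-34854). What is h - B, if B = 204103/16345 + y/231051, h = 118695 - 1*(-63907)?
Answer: 229851315537769/1258842865 ≈ 1.8259e+5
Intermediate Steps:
y = 34854
h = 182602 (h = 118695 + 63907 = 182602)
B = 15909296961/1258842865 (B = 204103/16345 + 34854/231051 = 204103*(1/16345) + 34854*(1/231051) = 204103/16345 + 11618/77017 = 15909296961/1258842865 ≈ 12.638)
h - B = 182602 - 1*15909296961/1258842865 = 182602 - 15909296961/1258842865 = 229851315537769/1258842865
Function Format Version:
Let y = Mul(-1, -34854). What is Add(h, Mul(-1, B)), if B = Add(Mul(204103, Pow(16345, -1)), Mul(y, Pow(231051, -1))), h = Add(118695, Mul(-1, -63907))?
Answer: Rational(229851315537769, 1258842865) ≈ 1.8259e+5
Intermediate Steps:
y = 34854
h = 182602 (h = Add(118695, 63907) = 182602)
B = Rational(15909296961, 1258842865) (B = Add(Mul(204103, Pow(16345, -1)), Mul(34854, Pow(231051, -1))) = Add(Mul(204103, Rational(1, 16345)), Mul(34854, Rational(1, 231051))) = Add(Rational(204103, 16345), Rational(11618, 77017)) = Rational(15909296961, 1258842865) ≈ 12.638)
Add(h, Mul(-1, B)) = Add(182602, Mul(-1, Rational(15909296961, 1258842865))) = Add(182602, Rational(-15909296961, 1258842865)) = Rational(229851315537769, 1258842865)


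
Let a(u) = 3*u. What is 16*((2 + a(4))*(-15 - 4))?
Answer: -4256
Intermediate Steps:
16*((2 + a(4))*(-15 - 4)) = 16*((2 + 3*4)*(-15 - 4)) = 16*((2 + 12)*(-19)) = 16*(14*(-19)) = 16*(-266) = -4256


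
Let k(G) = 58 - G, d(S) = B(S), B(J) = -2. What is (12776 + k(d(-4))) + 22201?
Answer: 35037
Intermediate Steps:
d(S) = -2
(12776 + k(d(-4))) + 22201 = (12776 + (58 - 1*(-2))) + 22201 = (12776 + (58 + 2)) + 22201 = (12776 + 60) + 22201 = 12836 + 22201 = 35037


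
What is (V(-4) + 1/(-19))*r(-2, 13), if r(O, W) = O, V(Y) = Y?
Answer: 154/19 ≈ 8.1053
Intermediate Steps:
(V(-4) + 1/(-19))*r(-2, 13) = (-4 + 1/(-19))*(-2) = (-4 - 1/19)*(-2) = -77/19*(-2) = 154/19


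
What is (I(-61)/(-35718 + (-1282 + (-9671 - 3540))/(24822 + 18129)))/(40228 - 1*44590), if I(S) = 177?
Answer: 844703/743545701398 ≈ 1.1360e-6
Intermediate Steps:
(I(-61)/(-35718 + (-1282 + (-9671 - 3540))/(24822 + 18129)))/(40228 - 1*44590) = (177/(-35718 + (-1282 + (-9671 - 3540))/(24822 + 18129)))/(40228 - 1*44590) = (177/(-35718 + (-1282 - 13211)/42951))/(40228 - 44590) = (177/(-35718 - 14493*1/42951))/(-4362) = (177/(-35718 - 4831/14317))*(-1/4362) = (177/(-511379437/14317))*(-1/4362) = (177*(-14317/511379437))*(-1/4362) = -2534109/511379437*(-1/4362) = 844703/743545701398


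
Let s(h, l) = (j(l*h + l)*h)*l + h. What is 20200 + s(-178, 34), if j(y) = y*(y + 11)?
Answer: -218780542530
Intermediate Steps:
j(y) = y*(11 + y)
s(h, l) = h + h*l*(l + h*l)*(11 + l + h*l) (s(h, l) = (((l*h + l)*(11 + (l*h + l)))*h)*l + h = (((h*l + l)*(11 + (h*l + l)))*h)*l + h = (((l + h*l)*(11 + (l + h*l)))*h)*l + h = (((l + h*l)*(11 + l + h*l))*h)*l + h = (h*(l + h*l)*(11 + l + h*l))*l + h = h*l*(l + h*l)*(11 + l + h*l) + h = h + h*l*(l + h*l)*(11 + l + h*l))
20200 + s(-178, 34) = 20200 - 178*(1 + 34²*(1 - 178)*(11 + 34*(1 - 178))) = 20200 - 178*(1 + 1156*(-177)*(11 + 34*(-177))) = 20200 - 178*(1 + 1156*(-177)*(11 - 6018)) = 20200 - 178*(1 + 1156*(-177)*(-6007)) = 20200 - 178*(1 + 1229104284) = 20200 - 178*1229104285 = 20200 - 218780562730 = -218780542530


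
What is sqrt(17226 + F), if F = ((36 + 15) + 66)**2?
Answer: 3*sqrt(3435) ≈ 175.83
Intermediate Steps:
F = 13689 (F = (51 + 66)**2 = 117**2 = 13689)
sqrt(17226 + F) = sqrt(17226 + 13689) = sqrt(30915) = 3*sqrt(3435)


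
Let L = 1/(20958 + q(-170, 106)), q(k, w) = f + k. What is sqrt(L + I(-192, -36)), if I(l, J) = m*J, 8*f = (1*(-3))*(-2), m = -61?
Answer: 16*sqrt(59315625670)/83155 ≈ 46.862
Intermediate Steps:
f = 3/4 (f = ((1*(-3))*(-2))/8 = (-3*(-2))/8 = (1/8)*6 = 3/4 ≈ 0.75000)
q(k, w) = 3/4 + k
I(l, J) = -61*J
L = 4/83155 (L = 1/(20958 + (3/4 - 170)) = 1/(20958 - 677/4) = 1/(83155/4) = 4/83155 ≈ 4.8103e-5)
sqrt(L + I(-192, -36)) = sqrt(4/83155 - 61*(-36)) = sqrt(4/83155 + 2196) = sqrt(182608384/83155) = 16*sqrt(59315625670)/83155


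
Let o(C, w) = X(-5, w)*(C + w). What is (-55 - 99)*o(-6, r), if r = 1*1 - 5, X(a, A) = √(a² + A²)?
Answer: 1540*√41 ≈ 9860.8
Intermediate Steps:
X(a, A) = √(A² + a²)
r = -4 (r = 1 - 5 = -4)
o(C, w) = √(25 + w²)*(C + w) (o(C, w) = √(w² + (-5)²)*(C + w) = √(w² + 25)*(C + w) = √(25 + w²)*(C + w))
(-55 - 99)*o(-6, r) = (-55 - 99)*(√(25 + (-4)²)*(-6 - 4)) = -154*√(25 + 16)*(-10) = -154*√41*(-10) = -(-1540)*√41 = 1540*√41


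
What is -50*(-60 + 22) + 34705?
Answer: 36605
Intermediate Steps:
-50*(-60 + 22) + 34705 = -50*(-38) + 34705 = 1900 + 34705 = 36605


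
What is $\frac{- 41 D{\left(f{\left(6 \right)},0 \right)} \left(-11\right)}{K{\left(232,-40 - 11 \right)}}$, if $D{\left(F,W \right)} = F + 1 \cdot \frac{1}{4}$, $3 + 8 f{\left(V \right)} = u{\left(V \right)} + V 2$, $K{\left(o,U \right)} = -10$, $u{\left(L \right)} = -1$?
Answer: $- \frac{451}{8} \approx -56.375$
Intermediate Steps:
$f{\left(V \right)} = - \frac{1}{2} + \frac{V}{4}$ ($f{\left(V \right)} = - \frac{3}{8} + \frac{-1 + V 2}{8} = - \frac{3}{8} + \frac{-1 + 2 V}{8} = - \frac{3}{8} + \left(- \frac{1}{8} + \frac{V}{4}\right) = - \frac{1}{2} + \frac{V}{4}$)
$D{\left(F,W \right)} = \frac{1}{4} + F$ ($D{\left(F,W \right)} = F + 1 \cdot \frac{1}{4} = F + \frac{1}{4} = \frac{1}{4} + F$)
$\frac{- 41 D{\left(f{\left(6 \right)},0 \right)} \left(-11\right)}{K{\left(232,-40 - 11 \right)}} = \frac{- 41 \left(\frac{1}{4} + \left(- \frac{1}{2} + \frac{1}{4} \cdot 6\right)\right) \left(-11\right)}{-10} = - 41 \left(\frac{1}{4} + \left(- \frac{1}{2} + \frac{3}{2}\right)\right) \left(-11\right) \left(- \frac{1}{10}\right) = - 41 \left(\frac{1}{4} + 1\right) \left(-11\right) \left(- \frac{1}{10}\right) = \left(-41\right) \frac{5}{4} \left(-11\right) \left(- \frac{1}{10}\right) = \left(- \frac{205}{4}\right) \left(-11\right) \left(- \frac{1}{10}\right) = \frac{2255}{4} \left(- \frac{1}{10}\right) = - \frac{451}{8}$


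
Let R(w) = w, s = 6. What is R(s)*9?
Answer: 54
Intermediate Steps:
R(s)*9 = 6*9 = 54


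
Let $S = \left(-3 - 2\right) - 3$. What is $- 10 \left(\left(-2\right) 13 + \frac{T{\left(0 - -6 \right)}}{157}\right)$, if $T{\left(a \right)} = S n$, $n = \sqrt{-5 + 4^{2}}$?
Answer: $260 + \frac{80 \sqrt{11}}{157} \approx 261.69$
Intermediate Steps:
$S = -8$ ($S = -5 - 3 = -8$)
$n = \sqrt{11}$ ($n = \sqrt{-5 + 16} = \sqrt{11} \approx 3.3166$)
$T{\left(a \right)} = - 8 \sqrt{11}$
$- 10 \left(\left(-2\right) 13 + \frac{T{\left(0 - -6 \right)}}{157}\right) = - 10 \left(\left(-2\right) 13 + \frac{\left(-8\right) \sqrt{11}}{157}\right) = - 10 \left(-26 + - 8 \sqrt{11} \cdot \frac{1}{157}\right) = - 10 \left(-26 - \frac{8 \sqrt{11}}{157}\right) = 260 + \frac{80 \sqrt{11}}{157}$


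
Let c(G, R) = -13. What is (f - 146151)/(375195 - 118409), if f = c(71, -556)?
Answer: -73082/128393 ≈ -0.56921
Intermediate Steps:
f = -13
(f - 146151)/(375195 - 118409) = (-13 - 146151)/(375195 - 118409) = -146164/256786 = -146164*1/256786 = -73082/128393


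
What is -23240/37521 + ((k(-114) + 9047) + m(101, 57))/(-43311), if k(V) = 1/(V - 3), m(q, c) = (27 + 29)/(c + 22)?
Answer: -1382369116366/1668948975837 ≈ -0.82829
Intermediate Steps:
m(q, c) = 56/(22 + c)
k(V) = 1/(-3 + V)
-23240/37521 + ((k(-114) + 9047) + m(101, 57))/(-43311) = -23240/37521 + ((1/(-3 - 114) + 9047) + 56/(22 + 57))/(-43311) = -23240*1/37521 + ((1/(-117) + 9047) + 56/79)*(-1/43311) = -23240/37521 + ((-1/117 + 9047) + 56*(1/79))*(-1/43311) = -23240/37521 + (1058498/117 + 56/79)*(-1/43311) = -23240/37521 + (83627894/9243)*(-1/43311) = -23240/37521 - 83627894/400323573 = -1382369116366/1668948975837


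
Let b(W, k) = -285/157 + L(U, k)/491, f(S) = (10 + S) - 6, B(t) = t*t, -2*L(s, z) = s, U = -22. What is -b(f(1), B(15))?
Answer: 138208/77087 ≈ 1.7929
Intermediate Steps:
L(s, z) = -s/2
B(t) = t²
f(S) = 4 + S
b(W, k) = -138208/77087 (b(W, k) = -285/157 - ½*(-22)/491 = -285*1/157 + 11*(1/491) = -285/157 + 11/491 = -138208/77087)
-b(f(1), B(15)) = -1*(-138208/77087) = 138208/77087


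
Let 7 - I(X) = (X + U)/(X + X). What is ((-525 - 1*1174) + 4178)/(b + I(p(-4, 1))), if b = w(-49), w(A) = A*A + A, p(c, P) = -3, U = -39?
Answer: 2479/2352 ≈ 1.0540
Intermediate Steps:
w(A) = A + A**2 (w(A) = A**2 + A = A + A**2)
b = 2352 (b = -49*(1 - 49) = -49*(-48) = 2352)
I(X) = 7 - (-39 + X)/(2*X) (I(X) = 7 - (X - 39)/(X + X) = 7 - (-39 + X)/(2*X))
((-525 - 1*1174) + 4178)/(b + I(p(-4, 1))) = ((-525 - 1*1174) + 4178)/(2352 + (13/2)*(3 - 3)/(-3)) = ((-525 - 1174) + 4178)/(2352 + (13/2)*(-1/3)*0) = (-1699 + 4178)/(2352 + 0) = 2479/2352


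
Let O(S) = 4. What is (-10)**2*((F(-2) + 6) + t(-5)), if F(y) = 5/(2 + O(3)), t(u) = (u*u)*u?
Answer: -35450/3 ≈ -11817.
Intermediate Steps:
t(u) = u**3 (t(u) = u**2*u = u**3)
F(y) = 5/6 (F(y) = 5/(2 + 4) = 5/6)
(-10)**2*((F(-2) + 6) + t(-5)) = (-10)**2*((5/6 + 6) + (-5)**3) = 100*(41/6 - 125) = 100*(-709/6) = -35450/3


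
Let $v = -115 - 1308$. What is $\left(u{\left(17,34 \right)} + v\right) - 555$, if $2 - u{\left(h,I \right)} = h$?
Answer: $-1993$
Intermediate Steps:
$u{\left(h,I \right)} = 2 - h$
$v = -1423$
$\left(u{\left(17,34 \right)} + v\right) - 555 = \left(\left(2 - 17\right) - 1423\right) - 555 = \left(-15 - 1423\right) - 555 = -1438 - 555 = -1993$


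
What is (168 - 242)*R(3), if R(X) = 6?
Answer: -444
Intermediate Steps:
(168 - 242)*R(3) = (168 - 242)*6 = -74*6 = -444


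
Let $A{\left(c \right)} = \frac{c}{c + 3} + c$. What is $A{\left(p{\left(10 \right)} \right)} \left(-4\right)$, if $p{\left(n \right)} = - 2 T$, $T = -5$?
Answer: $- \frac{560}{13} \approx -43.077$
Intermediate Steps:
$p{\left(n \right)} = 10$ ($p{\left(n \right)} = \left(-2\right) \left(-5\right) = 10$)
$A{\left(c \right)} = c + \frac{c}{3 + c}$ ($A{\left(c \right)} = \frac{c}{3 + c} + c = c + \frac{c}{3 + c}$)
$A{\left(p{\left(10 \right)} \right)} \left(-4\right) = \frac{10 \left(4 + 10\right)}{3 + 10} \left(-4\right) = 10 \cdot \frac{1}{13} \cdot 14 \left(-4\right) = \frac{140}{13} \left(-4\right) = - \frac{560}{13}$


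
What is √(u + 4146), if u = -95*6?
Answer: 2*√894 ≈ 59.800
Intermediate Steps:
u = -570
√(u + 4146) = √(-570 + 4146) = √3576 = 2*√894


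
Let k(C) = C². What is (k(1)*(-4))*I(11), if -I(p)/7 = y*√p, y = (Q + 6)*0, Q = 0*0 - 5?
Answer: 0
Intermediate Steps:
Q = -5 (Q = 0 - 5 = -5)
y = 0 (y = (-5 + 6)*0 = 1*0 = 0)
I(p) = 0 (I(p) = -0*√p = -7*0 = 0)
(k(1)*(-4))*I(11) = (1²*(-4))*0 = (1*(-4))*0 = -4*0 = 0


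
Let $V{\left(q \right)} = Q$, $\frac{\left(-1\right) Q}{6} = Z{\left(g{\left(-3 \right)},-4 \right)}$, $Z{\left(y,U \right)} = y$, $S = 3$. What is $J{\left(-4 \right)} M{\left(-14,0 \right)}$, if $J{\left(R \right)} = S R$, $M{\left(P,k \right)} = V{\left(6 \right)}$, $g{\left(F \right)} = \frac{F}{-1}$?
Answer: $216$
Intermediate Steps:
$g{\left(F \right)} = - F$ ($g{\left(F \right)} = F \left(-1\right) = - F$)
$Q = -18$ ($Q = - 6 \left(\left(-1\right) \left(-3\right)\right) = \left(-6\right) 3 = -18$)
$V{\left(q \right)} = -18$
$M{\left(P,k \right)} = -18$
$J{\left(R \right)} = 3 R$
$J{\left(-4 \right)} M{\left(-14,0 \right)} = 3 \left(-4\right) \left(-18\right) = \left(-12\right) \left(-18\right) = 216$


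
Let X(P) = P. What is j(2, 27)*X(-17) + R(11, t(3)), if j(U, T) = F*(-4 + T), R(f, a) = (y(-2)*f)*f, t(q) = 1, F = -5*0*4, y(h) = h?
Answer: -242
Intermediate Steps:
F = 0 (F = 0*4 = 0)
R(f, a) = -2*f**2 (R(f, a) = (-2*f)*f = -2*f**2)
j(U, T) = 0 (j(U, T) = 0*(-4 + T) = 0)
j(2, 27)*X(-17) + R(11, t(3)) = 0*(-17) - 2*11**2 = 0 - 2*121 = 0 - 242 = -242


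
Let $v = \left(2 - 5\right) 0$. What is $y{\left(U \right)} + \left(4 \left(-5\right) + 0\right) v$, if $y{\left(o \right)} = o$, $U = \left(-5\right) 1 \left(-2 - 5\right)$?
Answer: $35$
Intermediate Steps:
$U = 35$ ($U = \left(-5\right) \left(-7\right) = 35$)
$v = 0$ ($v = \left(-3\right) 0 = 0$)
$y{\left(U \right)} + \left(4 \left(-5\right) + 0\right) v = 35 + \left(4 \left(-5\right) + 0\right) 0 = 35 + \left(-20 + 0\right) 0 = 35 - 0 = 35 + 0 = 35$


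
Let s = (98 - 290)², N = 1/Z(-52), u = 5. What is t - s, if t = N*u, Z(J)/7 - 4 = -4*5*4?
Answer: -19611653/532 ≈ -36864.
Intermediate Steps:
Z(J) = -532 (Z(J) = 28 + 7*(-4*5*4) = 28 + 7*(-20*4) = 28 + 7*(-80) = 28 - 560 = -532)
N = -1/532 (N = 1/(-532) = -1/532 ≈ -0.0018797)
s = 36864 (s = (-192)² = 36864)
t = -5/532 (t = -1/532*5 = -5/532 ≈ -0.0093985)
t - s = -5/532 - 1*36864 = -5/532 - 36864 = -19611653/532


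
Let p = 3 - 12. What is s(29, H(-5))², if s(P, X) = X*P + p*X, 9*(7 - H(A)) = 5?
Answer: 1345600/81 ≈ 16612.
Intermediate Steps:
H(A) = 58/9 (H(A) = 7 - ⅑*5 = 7 - 5/9 = 58/9)
p = -9
s(P, X) = -9*X + P*X (s(P, X) = X*P - 9*X = P*X - 9*X = -9*X + P*X)
s(29, H(-5))² = (58*(-9 + 29)/9)² = ((58/9)*20)² = (1160/9)² = 1345600/81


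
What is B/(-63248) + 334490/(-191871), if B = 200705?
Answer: -59665292575/12135457008 ≈ -4.9166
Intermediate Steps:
B/(-63248) + 334490/(-191871) = 200705/(-63248) + 334490/(-191871) = 200705*(-1/63248) + 334490*(-1/191871) = -200705/63248 - 334490/191871 = -59665292575/12135457008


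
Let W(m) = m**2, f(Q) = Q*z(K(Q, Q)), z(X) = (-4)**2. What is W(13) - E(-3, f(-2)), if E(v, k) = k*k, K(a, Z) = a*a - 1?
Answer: -855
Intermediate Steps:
K(a, Z) = -1 + a**2 (K(a, Z) = a**2 - 1 = -1 + a**2)
z(X) = 16
f(Q) = 16*Q (f(Q) = Q*16 = 16*Q)
E(v, k) = k**2
W(13) - E(-3, f(-2)) = 13**2 - (16*(-2))**2 = 169 - 1*(-32)**2 = 169 - 1*1024 = 169 - 1024 = -855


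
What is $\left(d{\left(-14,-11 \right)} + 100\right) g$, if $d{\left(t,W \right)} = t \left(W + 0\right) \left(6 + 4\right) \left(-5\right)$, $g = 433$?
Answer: $-3290800$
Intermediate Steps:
$d{\left(t,W \right)} = - 50 W t$ ($d{\left(t,W \right)} = t W 10 \left(-5\right) = t 10 W \left(-5\right) = 10 W t \left(-5\right) = - 50 W t$)
$\left(d{\left(-14,-11 \right)} + 100\right) g = \left(\left(-50\right) \left(-11\right) \left(-14\right) + 100\right) 433 = \left(-7700 + 100\right) 433 = \left(-7600\right) 433 = -3290800$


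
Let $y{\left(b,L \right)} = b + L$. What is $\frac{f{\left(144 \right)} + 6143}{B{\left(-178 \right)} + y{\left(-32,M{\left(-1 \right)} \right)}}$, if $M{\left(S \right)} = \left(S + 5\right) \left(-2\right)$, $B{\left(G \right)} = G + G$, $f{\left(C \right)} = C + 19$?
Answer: $- \frac{1051}{66} \approx -15.924$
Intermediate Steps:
$f{\left(C \right)} = 19 + C$
$B{\left(G \right)} = 2 G$
$M{\left(S \right)} = -10 - 2 S$ ($M{\left(S \right)} = \left(5 + S\right) \left(-2\right) = -10 - 2 S$)
$y{\left(b,L \right)} = L + b$
$\frac{f{\left(144 \right)} + 6143}{B{\left(-178 \right)} + y{\left(-32,M{\left(-1 \right)} \right)}} = \frac{\left(19 + 144\right) + 6143}{2 \left(-178\right) - 40} = \frac{163 + 6143}{-356 + \left(\left(-10 + 2\right) - 32\right)} = \frac{6306}{-356 - 40} = \frac{6306}{-396} = 6306 \left(- \frac{1}{396}\right) = - \frac{1051}{66}$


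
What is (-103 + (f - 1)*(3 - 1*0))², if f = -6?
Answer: 15376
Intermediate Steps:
(-103 + (f - 1)*(3 - 1*0))² = (-103 + (-6 - 1)*(3 - 1*0))² = (-103 - 7*(3 + 0))² = (-103 - 7*3)² = (-103 - 21)² = (-124)² = 15376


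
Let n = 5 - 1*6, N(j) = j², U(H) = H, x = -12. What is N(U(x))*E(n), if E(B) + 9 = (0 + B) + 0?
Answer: -1440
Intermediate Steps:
n = -1 (n = 5 - 6 = -1)
E(B) = -9 + B (E(B) = -9 + ((0 + B) + 0) = -9 + (B + 0) = -9 + B)
N(U(x))*E(n) = (-12)²*(-9 - 1) = 144*(-10) = -1440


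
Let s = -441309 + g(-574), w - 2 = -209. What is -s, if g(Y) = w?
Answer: 441516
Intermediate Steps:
w = -207 (w = 2 - 209 = -207)
g(Y) = -207
s = -441516 (s = -441309 - 207 = -441516)
-s = -1*(-441516) = 441516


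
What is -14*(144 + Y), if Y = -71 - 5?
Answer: -952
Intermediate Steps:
Y = -76
-14*(144 + Y) = -14*(144 - 76) = -14*68 = -952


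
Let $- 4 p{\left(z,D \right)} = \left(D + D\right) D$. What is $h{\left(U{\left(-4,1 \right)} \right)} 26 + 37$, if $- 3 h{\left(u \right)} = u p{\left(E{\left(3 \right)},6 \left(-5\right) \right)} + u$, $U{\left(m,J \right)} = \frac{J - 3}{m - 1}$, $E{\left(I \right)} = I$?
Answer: $\frac{23903}{15} \approx 1593.5$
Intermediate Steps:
$U{\left(m,J \right)} = \frac{-3 + J}{-1 + m}$
$p{\left(z,D \right)} = - \frac{D^{2}}{2}$ ($p{\left(z,D \right)} = - \frac{\left(D + D\right) D}{4} = - \frac{2 D D}{4} = - \frac{2 D^{2}}{4} = - \frac{D^{2}}{2}$)
$h{\left(u \right)} = \frac{449 u}{3}$ ($h{\left(u \right)} = - \frac{u \left(- \frac{\left(6 \left(-5\right)\right)^{2}}{2}\right) + u}{3} = - \frac{u \left(- \frac{\left(-30\right)^{2}}{2}\right) + u}{3} = - \frac{u \left(\left(- \frac{1}{2}\right) 900\right) + u}{3} = - \frac{u \left(-450\right) + u}{3} = - \frac{- 450 u + u}{3} = - \frac{\left(-449\right) u}{3} = \frac{449 u}{3}$)
$h{\left(U{\left(-4,1 \right)} \right)} 26 + 37 = \frac{449 \frac{-3 + 1}{-1 - 4}}{3} \cdot 26 + 37 = \frac{449 \frac{1}{-5} \left(-2\right)}{3} \cdot 26 + 37 = \frac{449 \left(\left(- \frac{1}{5}\right) \left(-2\right)\right)}{3} \cdot 26 + 37 = \frac{449}{3} \cdot \frac{2}{5} \cdot 26 + 37 = \frac{898}{15} \cdot 26 + 37 = \frac{23348}{15} + 37 = \frac{23903}{15}$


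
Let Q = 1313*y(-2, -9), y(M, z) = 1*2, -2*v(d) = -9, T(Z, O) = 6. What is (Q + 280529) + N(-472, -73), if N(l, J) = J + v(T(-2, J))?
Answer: 566173/2 ≈ 2.8309e+5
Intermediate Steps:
v(d) = 9/2 (v(d) = -1/2*(-9) = 9/2)
y(M, z) = 2
N(l, J) = 9/2 + J (N(l, J) = J + 9/2 = 9/2 + J)
Q = 2626 (Q = 1313*2 = 2626)
(Q + 280529) + N(-472, -73) = (2626 + 280529) + (9/2 - 73) = 283155 - 137/2 = 566173/2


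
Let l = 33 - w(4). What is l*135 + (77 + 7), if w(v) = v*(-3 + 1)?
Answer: 5619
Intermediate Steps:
w(v) = -2*v (w(v) = v*(-2) = -2*v)
l = 41 (l = 33 - (-2)*4 = 33 - 1*(-8) = 33 + 8 = 41)
l*135 + (77 + 7) = 41*135 + (77 + 7) = 5535 + 84 = 5619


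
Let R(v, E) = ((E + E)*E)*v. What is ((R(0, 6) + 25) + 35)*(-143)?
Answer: -8580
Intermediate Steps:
R(v, E) = 2*v*E**2 (R(v, E) = ((2*E)*E)*v = (2*E**2)*v = 2*v*E**2)
((R(0, 6) + 25) + 35)*(-143) = ((2*0*6**2 + 25) + 35)*(-143) = ((2*0*36 + 25) + 35)*(-143) = ((0 + 25) + 35)*(-143) = (25 + 35)*(-143) = 60*(-143) = -8580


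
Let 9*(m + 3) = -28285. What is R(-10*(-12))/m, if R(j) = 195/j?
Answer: -117/226496 ≈ -0.00051657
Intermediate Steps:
m = -28312/9 (m = -3 + (⅑)*(-28285) = -3 - 28285/9 = -28312/9 ≈ -3145.8)
R(-10*(-12))/m = (195/((-10*(-12))))/(-28312/9) = (195/120)*(-9/28312) = (195*(1/120))*(-9/28312) = (13/8)*(-9/28312) = -117/226496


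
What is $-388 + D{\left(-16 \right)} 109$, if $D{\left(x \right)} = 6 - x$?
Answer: $2010$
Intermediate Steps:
$-388 + D{\left(-16 \right)} 109 = -388 + \left(6 - -16\right) 109 = -388 + \left(6 + 16\right) 109 = -388 + 22 \cdot 109 = -388 + 2398 = 2010$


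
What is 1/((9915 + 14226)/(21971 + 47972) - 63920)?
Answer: -69943/4470732419 ≈ -1.5645e-5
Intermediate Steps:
1/((9915 + 14226)/(21971 + 47972) - 63920) = 1/(24141/69943 - 63920) = 1/(-4470732419/69943) = -69943/4470732419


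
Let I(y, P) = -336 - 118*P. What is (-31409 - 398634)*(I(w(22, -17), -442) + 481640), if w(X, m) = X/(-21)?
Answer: -229410738780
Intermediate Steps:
w(X, m) = -X/21 (w(X, m) = X*(-1/21) = -X/21)
(-31409 - 398634)*(I(w(22, -17), -442) + 481640) = (-31409 - 398634)*((-336 - 118*(-442)) + 481640) = -430043*((-336 + 52156) + 481640) = -430043*(51820 + 481640) = -430043*533460 = -229410738780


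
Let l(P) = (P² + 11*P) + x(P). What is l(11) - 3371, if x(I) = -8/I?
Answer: -34427/11 ≈ -3129.7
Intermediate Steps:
l(P) = P² - 8/P + 11*P (l(P) = (P² + 11*P) - 8/P = P² - 8/P + 11*P)
l(11) - 3371 = (-8 + 11²*(11 + 11))/11 - 3371 = (-8 + 121*22)/11 - 3371 = (-8 + 2662)/11 - 3371 = (1/11)*2654 - 3371 = 2654/11 - 3371 = -34427/11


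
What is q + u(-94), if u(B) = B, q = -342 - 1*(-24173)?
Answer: 23737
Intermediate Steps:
q = 23831 (q = -342 + 24173 = 23831)
q + u(-94) = 23831 - 94 = 23737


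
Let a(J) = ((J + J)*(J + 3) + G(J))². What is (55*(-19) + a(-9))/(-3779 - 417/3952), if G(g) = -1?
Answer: -41116608/14935025 ≈ -2.7530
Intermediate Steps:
a(J) = (-1 + 2*J*(3 + J))² (a(J) = ((J + J)*(J + 3) - 1)² = ((2*J)*(3 + J) - 1)² = (2*J*(3 + J) - 1)² = (-1 + 2*J*(3 + J))²)
(55*(-19) + a(-9))/(-3779 - 417/3952) = (55*(-19) + (-1 + 2*(-9)² + 6*(-9))²)/(-3779 - 417/3952) = (-1045 + (-1 + 2*81 - 54)²)/(-3779 - 417*1/3952) = (-1045 + (-1 + 162 - 54)²)/(-3779 - 417/3952) = (-1045 + 107²)/(-14935025/3952) = (-1045 + 11449)*(-3952/14935025) = 10404*(-3952/14935025) = -41116608/14935025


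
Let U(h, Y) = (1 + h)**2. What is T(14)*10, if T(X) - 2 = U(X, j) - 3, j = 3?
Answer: 2240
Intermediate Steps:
T(X) = -1 + (1 + X)**2 (T(X) = 2 + ((1 + X)**2 - 3) = 2 + (-3 + (1 + X)**2) = -1 + (1 + X)**2)
T(14)*10 = (14*(2 + 14))*10 = (14*16)*10 = 224*10 = 2240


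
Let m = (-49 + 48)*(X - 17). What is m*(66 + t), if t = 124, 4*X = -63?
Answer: 12445/2 ≈ 6222.5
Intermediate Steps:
X = -63/4 (X = (¼)*(-63) = -63/4 ≈ -15.750)
m = 131/4 (m = (-49 + 48)*(-63/4 - 17) = -1*(-131/4) = 131/4 ≈ 32.750)
m*(66 + t) = 131*(66 + 124)/4 = (131/4)*190 = 12445/2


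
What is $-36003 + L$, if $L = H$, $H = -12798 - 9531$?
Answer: $-58332$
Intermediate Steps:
$H = -22329$
$L = -22329$
$-36003 + L = -36003 - 22329 = -58332$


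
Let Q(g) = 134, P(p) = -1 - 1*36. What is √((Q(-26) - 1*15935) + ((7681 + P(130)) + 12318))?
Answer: √4161 ≈ 64.506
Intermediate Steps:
P(p) = -37 (P(p) = -1 - 36 = -37)
√((Q(-26) - 1*15935) + ((7681 + P(130)) + 12318)) = √((134 - 1*15935) + ((7681 - 37) + 12318)) = √((134 - 15935) + (7644 + 12318)) = √(-15801 + 19962) = √4161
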